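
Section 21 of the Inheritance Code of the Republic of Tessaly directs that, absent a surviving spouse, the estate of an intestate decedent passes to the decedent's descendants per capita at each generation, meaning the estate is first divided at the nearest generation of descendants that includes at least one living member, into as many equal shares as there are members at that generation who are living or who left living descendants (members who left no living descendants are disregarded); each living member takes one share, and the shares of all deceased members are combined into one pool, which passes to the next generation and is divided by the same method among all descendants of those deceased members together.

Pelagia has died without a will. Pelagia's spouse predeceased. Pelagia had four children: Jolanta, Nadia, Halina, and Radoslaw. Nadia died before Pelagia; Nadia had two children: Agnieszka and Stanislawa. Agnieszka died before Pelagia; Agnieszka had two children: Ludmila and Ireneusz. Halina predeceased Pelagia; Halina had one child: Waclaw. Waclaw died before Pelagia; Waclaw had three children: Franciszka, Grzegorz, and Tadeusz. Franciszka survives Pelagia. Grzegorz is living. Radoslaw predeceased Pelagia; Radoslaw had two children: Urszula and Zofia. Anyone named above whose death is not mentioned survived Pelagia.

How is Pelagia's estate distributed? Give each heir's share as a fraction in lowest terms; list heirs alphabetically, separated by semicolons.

Franciszka 3/50; Grzegorz 3/50; Ireneusz 3/50; Jolanta 1/4; Ludmila 3/50; Stanislawa 3/20; Tadeusz 3/50; Urszula 3/20; Zofia 3/20

There is no surviving spouse, so the entire estate passes to Pelagia's descendants per capita at each generation.
At generation 1 (Jolanta, Nadia, Halina, Radoslaw) there are 4 shares of (1)/4 = 1/4 each.
Living: Jolanta — each takes 1/4.
Deceased: Nadia, Halina, and Radoslaw. Their combined 3/4 is pooled and carried to generation 2.
At generation 2 (Agnieszka, Stanislawa, Waclaw, Urszula, Zofia) there are 5 shares of (3/4)/5 = 3/20 each.
Living: Stanislawa, Urszula, and Zofia — each takes 3/20.
Deceased: Agnieszka and Waclaw. Their combined 3/10 is pooled and carried to generation 3.
At generation 3 (Ludmila, Ireneusz, Franciszka, Grzegorz, Tadeusz) there are 5 shares of (3/10)/5 = 3/50 each.
Living: Ludmila, Ireneusz, Franciszka, Grzegorz, and Tadeusz — each takes 3/50.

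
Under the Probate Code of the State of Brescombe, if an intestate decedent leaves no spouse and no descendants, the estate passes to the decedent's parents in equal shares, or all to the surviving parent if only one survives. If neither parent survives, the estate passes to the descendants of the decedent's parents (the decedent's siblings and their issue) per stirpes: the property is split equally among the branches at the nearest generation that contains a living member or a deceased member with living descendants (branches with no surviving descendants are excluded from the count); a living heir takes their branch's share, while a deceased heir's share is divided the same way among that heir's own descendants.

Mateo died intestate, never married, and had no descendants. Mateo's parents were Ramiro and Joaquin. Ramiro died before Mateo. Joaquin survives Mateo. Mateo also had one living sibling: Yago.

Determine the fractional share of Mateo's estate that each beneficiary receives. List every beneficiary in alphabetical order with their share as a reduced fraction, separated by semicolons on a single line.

Joaquin 1

Only one parent, Joaquin, survives, so Joaquin takes the entire estate. The siblings take nothing because a surviving parent has priority.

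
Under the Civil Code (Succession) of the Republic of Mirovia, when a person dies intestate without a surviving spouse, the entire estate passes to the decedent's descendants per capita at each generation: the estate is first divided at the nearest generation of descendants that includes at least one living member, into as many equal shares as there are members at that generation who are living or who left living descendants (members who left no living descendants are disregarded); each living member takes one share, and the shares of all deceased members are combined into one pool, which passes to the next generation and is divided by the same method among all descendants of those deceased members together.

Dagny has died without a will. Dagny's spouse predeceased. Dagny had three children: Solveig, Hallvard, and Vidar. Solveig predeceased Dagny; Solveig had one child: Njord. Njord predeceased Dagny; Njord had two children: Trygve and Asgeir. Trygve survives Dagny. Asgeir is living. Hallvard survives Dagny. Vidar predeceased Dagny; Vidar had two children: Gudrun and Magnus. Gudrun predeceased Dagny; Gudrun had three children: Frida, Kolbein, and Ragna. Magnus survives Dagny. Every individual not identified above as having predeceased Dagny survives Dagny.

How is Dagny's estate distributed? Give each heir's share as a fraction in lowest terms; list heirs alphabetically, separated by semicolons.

There is no surviving spouse, so the entire estate passes to Dagny's descendants per capita at each generation.
At generation 1 (Solveig, Hallvard, Vidar) there are 3 shares of (1)/3 = 1/3 each.
Living: Hallvard — each takes 1/3.
Deceased: Solveig and Vidar. Their combined 2/3 is pooled and carried to generation 2.
At generation 2 (Njord, Gudrun, Magnus) there are 3 shares of (2/3)/3 = 2/9 each.
Living: Magnus — each takes 2/9.
Deceased: Njord and Gudrun. Their combined 4/9 is pooled and carried to generation 3.
At generation 3 (Trygve, Asgeir, Frida, Kolbein, Ragna) there are 5 shares of (4/9)/5 = 4/45 each.
Living: Trygve, Asgeir, Frida, Kolbein, and Ragna — each takes 4/45.

Asgeir 4/45; Frida 4/45; Hallvard 1/3; Kolbein 4/45; Magnus 2/9; Ragna 4/45; Trygve 4/45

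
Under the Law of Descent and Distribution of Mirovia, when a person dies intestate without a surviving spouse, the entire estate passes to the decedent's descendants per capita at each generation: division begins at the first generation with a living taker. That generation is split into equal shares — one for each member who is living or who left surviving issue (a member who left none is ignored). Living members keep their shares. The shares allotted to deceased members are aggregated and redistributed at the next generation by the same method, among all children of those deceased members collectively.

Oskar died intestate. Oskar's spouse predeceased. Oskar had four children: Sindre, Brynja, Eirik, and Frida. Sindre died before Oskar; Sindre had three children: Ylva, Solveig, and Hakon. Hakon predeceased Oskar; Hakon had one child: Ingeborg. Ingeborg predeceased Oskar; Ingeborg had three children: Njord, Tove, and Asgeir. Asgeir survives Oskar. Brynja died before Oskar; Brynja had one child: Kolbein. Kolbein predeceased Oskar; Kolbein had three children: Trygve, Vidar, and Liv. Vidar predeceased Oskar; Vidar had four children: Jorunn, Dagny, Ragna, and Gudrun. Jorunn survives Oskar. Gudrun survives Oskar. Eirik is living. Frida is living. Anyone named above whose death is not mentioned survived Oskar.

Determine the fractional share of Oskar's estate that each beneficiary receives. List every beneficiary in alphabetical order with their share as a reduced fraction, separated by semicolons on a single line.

There is no surviving spouse, so the entire estate passes to Oskar's descendants per capita at each generation.
At generation 1 (Sindre, Brynja, Eirik, Frida) there are 4 shares of (1)/4 = 1/4 each.
Living: Eirik and Frida — each takes 1/4.
Deceased: Sindre and Brynja. Their combined 1/2 is pooled and carried to generation 2.
At generation 2 (Ylva, Solveig, Hakon, Kolbein) there are 4 shares of (1/2)/4 = 1/8 each.
Living: Ylva and Solveig — each takes 1/8.
Deceased: Hakon and Kolbein. Their combined 1/4 is pooled and carried to generation 3.
At generation 3 (Ingeborg, Trygve, Vidar, Liv) there are 4 shares of (1/4)/4 = 1/16 each.
Living: Trygve and Liv — each takes 1/16.
Deceased: Ingeborg and Vidar. Their combined 1/8 is pooled and carried to generation 4.
At generation 4 (Njord, Tove, Asgeir, Jorunn, Dagny, Ragna, Gudrun) there are 7 shares of (1/8)/7 = 1/56 each.
Living: Njord, Tove, Asgeir, Jorunn, Dagny, Ragna, and Gudrun — each takes 1/56.

Asgeir 1/56; Dagny 1/56; Eirik 1/4; Frida 1/4; Gudrun 1/56; Jorunn 1/56; Liv 1/16; Njord 1/56; Ragna 1/56; Solveig 1/8; Tove 1/56; Trygve 1/16; Ylva 1/8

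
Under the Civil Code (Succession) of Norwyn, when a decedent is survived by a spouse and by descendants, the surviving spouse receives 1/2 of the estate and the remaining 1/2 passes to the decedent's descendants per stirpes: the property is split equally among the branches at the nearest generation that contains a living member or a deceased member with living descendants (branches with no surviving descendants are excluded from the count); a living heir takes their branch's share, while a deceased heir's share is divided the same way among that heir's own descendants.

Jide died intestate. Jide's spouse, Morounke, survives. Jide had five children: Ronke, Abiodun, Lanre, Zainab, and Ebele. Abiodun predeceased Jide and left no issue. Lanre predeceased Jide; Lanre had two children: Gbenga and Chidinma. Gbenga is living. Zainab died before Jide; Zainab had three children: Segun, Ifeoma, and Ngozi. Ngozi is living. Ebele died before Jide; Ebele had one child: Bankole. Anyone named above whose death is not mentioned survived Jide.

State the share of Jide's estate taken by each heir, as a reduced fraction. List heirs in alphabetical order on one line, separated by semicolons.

Morounke, as surviving spouse, takes 1/2.
The remaining 1/2 passes to Jide's descendants per stirpes.
Abiodun left no surviving issue, so that branch lapses and is disregarded.
The 1/2 is divided into 4 equal shares of 1/8 among Ronke, Lanre, Zainab, Ebele.
Ronke is living and takes 1/8.
Lanre predeceased; the 1/8 allotted to Lanre's branch passes to Lanre's issue by representation.
The 1/8 is divided into 2 equal shares of 1/16 among Gbenga, Chidinma.
Gbenga is living and takes 1/16.
Chidinma is living and takes 1/16.
Zainab predeceased; the 1/8 allotted to Zainab's branch passes to Zainab's issue by representation.
The 1/8 is divided into 3 equal shares of 1/24 among Segun, Ifeoma, Ngozi.
Segun is living and takes 1/24.
Ifeoma is living and takes 1/24.
Ngozi is living and takes 1/24.
Ebele predeceased; the 1/8 allotted to Ebele's branch passes to Ebele's issue by representation.
Bankole is the sole taker at this level and receives the full 1/8.

Bankole 1/8; Chidinma 1/16; Gbenga 1/16; Ifeoma 1/24; Morounke 1/2; Ngozi 1/24; Ronke 1/8; Segun 1/24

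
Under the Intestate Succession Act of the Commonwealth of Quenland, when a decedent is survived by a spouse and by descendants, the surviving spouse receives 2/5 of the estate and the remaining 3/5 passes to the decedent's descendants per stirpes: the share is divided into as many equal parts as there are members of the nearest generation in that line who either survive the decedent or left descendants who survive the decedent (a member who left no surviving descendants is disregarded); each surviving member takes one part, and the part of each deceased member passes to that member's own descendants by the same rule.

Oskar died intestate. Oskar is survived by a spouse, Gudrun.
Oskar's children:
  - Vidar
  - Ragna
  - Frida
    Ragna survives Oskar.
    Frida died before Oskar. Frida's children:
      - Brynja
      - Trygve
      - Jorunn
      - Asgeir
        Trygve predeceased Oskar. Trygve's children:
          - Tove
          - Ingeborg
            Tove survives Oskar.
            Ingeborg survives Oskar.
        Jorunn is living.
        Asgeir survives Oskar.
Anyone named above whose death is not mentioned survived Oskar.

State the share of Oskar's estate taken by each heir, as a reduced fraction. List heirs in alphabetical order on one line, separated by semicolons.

Gudrun, as surviving spouse, takes 2/5.
The remaining 3/5 passes to Oskar's descendants per stirpes.
The 3/5 is divided into 3 equal shares of 1/5 among Vidar, Ragna, Frida.
Vidar is living and takes 1/5.
Ragna is living and takes 1/5.
Frida predeceased; the 1/5 allotted to Frida's branch passes to Frida's issue by representation.
The 1/5 is divided into 4 equal shares of 1/20 among Brynja, Trygve, Jorunn, Asgeir.
Brynja is living and takes 1/20.
Trygve predeceased; the 1/20 allotted to Trygve's branch passes to Trygve's issue by representation.
The 1/20 is divided into 2 equal shares of 1/40 among Tove, Ingeborg.
Tove is living and takes 1/40.
Ingeborg is living and takes 1/40.
Jorunn is living and takes 1/20.
Asgeir is living and takes 1/20.

Asgeir 1/20; Brynja 1/20; Gudrun 2/5; Ingeborg 1/40; Jorunn 1/20; Ragna 1/5; Tove 1/40; Vidar 1/5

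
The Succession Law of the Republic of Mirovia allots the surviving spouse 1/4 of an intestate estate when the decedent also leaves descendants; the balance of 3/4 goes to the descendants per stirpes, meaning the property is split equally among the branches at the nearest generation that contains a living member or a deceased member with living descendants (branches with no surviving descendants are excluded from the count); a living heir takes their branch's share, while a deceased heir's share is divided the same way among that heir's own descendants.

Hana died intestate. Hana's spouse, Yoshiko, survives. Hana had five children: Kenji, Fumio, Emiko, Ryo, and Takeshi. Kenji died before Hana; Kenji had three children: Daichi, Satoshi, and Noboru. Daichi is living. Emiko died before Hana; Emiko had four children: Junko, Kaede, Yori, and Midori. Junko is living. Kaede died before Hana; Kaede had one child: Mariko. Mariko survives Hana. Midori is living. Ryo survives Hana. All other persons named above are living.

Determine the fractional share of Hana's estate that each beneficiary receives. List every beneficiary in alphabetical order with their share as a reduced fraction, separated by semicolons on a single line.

Yoshiko, as surviving spouse, takes 1/4.
The remaining 3/4 passes to Hana's descendants per stirpes.
The 3/4 is divided into 5 equal shares of 3/20 among Kenji, Fumio, Emiko, Ryo, Takeshi.
Kenji predeceased; the 3/20 allotted to Kenji's branch passes to Kenji's issue by representation.
The 3/20 is divided into 3 equal shares of 1/20 among Daichi, Satoshi, Noboru.
Daichi is living and takes 1/20.
Satoshi is living and takes 1/20.
Noboru is living and takes 1/20.
Fumio is living and takes 3/20.
Emiko predeceased; the 3/20 allotted to Emiko's branch passes to Emiko's issue by representation.
The 3/20 is divided into 4 equal shares of 3/80 among Junko, Kaede, Yori, Midori.
Junko is living and takes 3/80.
Kaede predeceased; the 3/80 allotted to Kaede's branch passes to Kaede's issue by representation.
Mariko is the sole taker at this level and receives the full 3/80.
Yori is living and takes 3/80.
Midori is living and takes 3/80.
Ryo is living and takes 3/20.
Takeshi is living and takes 3/20.

Daichi 1/20; Fumio 3/20; Junko 3/80; Mariko 3/80; Midori 3/80; Noboru 1/20; Ryo 3/20; Satoshi 1/20; Takeshi 3/20; Yori 3/80; Yoshiko 1/4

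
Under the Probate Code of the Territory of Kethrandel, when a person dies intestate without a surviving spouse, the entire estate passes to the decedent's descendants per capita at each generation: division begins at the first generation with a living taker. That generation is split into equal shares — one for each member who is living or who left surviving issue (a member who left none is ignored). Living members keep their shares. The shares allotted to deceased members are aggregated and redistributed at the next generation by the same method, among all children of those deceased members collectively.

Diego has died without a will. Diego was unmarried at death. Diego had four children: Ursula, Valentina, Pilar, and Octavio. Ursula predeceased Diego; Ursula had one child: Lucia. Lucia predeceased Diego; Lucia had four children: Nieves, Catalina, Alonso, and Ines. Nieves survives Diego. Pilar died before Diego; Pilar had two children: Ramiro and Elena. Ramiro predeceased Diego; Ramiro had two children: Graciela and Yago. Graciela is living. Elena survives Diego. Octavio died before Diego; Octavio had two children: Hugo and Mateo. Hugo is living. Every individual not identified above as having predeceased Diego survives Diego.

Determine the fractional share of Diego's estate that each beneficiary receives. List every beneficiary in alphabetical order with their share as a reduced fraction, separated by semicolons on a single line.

There is no surviving spouse, so the entire estate passes to Diego's descendants per capita at each generation.
At generation 1 (Ursula, Valentina, Pilar, Octavio) there are 4 shares of (1)/4 = 1/4 each.
Living: Valentina — each takes 1/4.
Deceased: Ursula, Pilar, and Octavio. Their combined 3/4 is pooled and carried to generation 2.
At generation 2 (Lucia, Ramiro, Elena, Hugo, Mateo) there are 5 shares of (3/4)/5 = 3/20 each.
Living: Elena, Hugo, and Mateo — each takes 3/20.
Deceased: Lucia and Ramiro. Their combined 3/10 is pooled and carried to generation 3.
At generation 3 (Nieves, Catalina, Alonso, Ines, Graciela, Yago) there are 6 shares of (3/10)/6 = 1/20 each.
Living: Nieves, Catalina, Alonso, Ines, Graciela, and Yago — each takes 1/20.

Alonso 1/20; Catalina 1/20; Elena 3/20; Graciela 1/20; Hugo 3/20; Ines 1/20; Mateo 3/20; Nieves 1/20; Valentina 1/4; Yago 1/20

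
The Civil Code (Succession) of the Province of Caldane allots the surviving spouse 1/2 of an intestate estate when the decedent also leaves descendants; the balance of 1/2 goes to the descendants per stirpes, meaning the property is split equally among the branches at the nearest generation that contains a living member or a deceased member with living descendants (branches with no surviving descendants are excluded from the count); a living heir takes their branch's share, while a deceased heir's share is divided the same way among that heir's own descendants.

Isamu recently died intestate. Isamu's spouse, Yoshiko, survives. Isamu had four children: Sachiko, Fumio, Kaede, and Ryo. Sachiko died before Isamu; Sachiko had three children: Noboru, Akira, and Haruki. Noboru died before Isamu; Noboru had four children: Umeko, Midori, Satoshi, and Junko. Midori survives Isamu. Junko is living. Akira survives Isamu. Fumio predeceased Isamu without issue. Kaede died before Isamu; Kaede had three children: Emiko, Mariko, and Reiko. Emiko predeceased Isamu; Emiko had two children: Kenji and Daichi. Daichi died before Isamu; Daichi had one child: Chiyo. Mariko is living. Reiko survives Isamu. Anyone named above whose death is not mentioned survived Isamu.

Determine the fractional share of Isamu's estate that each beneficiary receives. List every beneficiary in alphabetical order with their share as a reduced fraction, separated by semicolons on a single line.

Akira 1/18; Chiyo 1/36; Haruki 1/18; Junko 1/72; Kenji 1/36; Mariko 1/18; Midori 1/72; Reiko 1/18; Ryo 1/6; Satoshi 1/72; Umeko 1/72; Yoshiko 1/2

Yoshiko, as surviving spouse, takes 1/2.
The remaining 1/2 passes to Isamu's descendants per stirpes.
Fumio left no surviving issue, so that branch lapses and is disregarded.
The 1/2 is divided into 3 equal shares of 1/6 among Sachiko, Kaede, Ryo.
Sachiko predeceased; the 1/6 allotted to Sachiko's branch passes to Sachiko's issue by representation.
The 1/6 is divided into 3 equal shares of 1/18 among Noboru, Akira, Haruki.
Noboru predeceased; the 1/18 allotted to Noboru's branch passes to Noboru's issue by representation.
The 1/18 is divided into 4 equal shares of 1/72 among Umeko, Midori, Satoshi, Junko.
Umeko is living and takes 1/72.
Midori is living and takes 1/72.
Satoshi is living and takes 1/72.
Junko is living and takes 1/72.
Akira is living and takes 1/18.
Haruki is living and takes 1/18.
Kaede predeceased; the 1/6 allotted to Kaede's branch passes to Kaede's issue by representation.
The 1/6 is divided into 3 equal shares of 1/18 among Emiko, Mariko, Reiko.
Emiko predeceased; the 1/18 allotted to Emiko's branch passes to Emiko's issue by representation.
The 1/18 is divided into 2 equal shares of 1/36 among Kenji, Daichi.
Kenji is living and takes 1/36.
Daichi predeceased; the 1/36 allotted to Daichi's branch passes to Daichi's issue by representation.
Chiyo is the sole taker at this level and receives the full 1/36.
Mariko is living and takes 1/18.
Reiko is living and takes 1/18.
Ryo is living and takes 1/6.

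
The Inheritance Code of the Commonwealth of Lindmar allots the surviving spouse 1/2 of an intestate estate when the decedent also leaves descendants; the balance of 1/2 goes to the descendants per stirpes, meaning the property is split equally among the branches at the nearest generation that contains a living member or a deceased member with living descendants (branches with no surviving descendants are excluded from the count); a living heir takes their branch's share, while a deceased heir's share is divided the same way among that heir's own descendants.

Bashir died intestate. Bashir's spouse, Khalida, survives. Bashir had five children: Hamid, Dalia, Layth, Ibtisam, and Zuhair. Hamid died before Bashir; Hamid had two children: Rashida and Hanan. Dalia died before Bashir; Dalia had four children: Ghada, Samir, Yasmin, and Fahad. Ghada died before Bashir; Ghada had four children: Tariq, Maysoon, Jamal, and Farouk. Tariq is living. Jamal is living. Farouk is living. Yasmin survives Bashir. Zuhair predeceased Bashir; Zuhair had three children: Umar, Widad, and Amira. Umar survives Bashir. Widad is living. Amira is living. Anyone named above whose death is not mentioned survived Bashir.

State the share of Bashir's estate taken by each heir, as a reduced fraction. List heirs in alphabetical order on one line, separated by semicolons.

Khalida, as surviving spouse, takes 1/2.
The remaining 1/2 passes to Bashir's descendants per stirpes.
The 1/2 is divided into 5 equal shares of 1/10 among Hamid, Dalia, Layth, Ibtisam, Zuhair.
Hamid predeceased; the 1/10 allotted to Hamid's branch passes to Hamid's issue by representation.
The 1/10 is divided into 2 equal shares of 1/20 among Rashida, Hanan.
Rashida is living and takes 1/20.
Hanan is living and takes 1/20.
Dalia predeceased; the 1/10 allotted to Dalia's branch passes to Dalia's issue by representation.
The 1/10 is divided into 4 equal shares of 1/40 among Ghada, Samir, Yasmin, Fahad.
Ghada predeceased; the 1/40 allotted to Ghada's branch passes to Ghada's issue by representation.
The 1/40 is divided into 4 equal shares of 1/160 among Tariq, Maysoon, Jamal, Farouk.
Tariq is living and takes 1/160.
Maysoon is living and takes 1/160.
Jamal is living and takes 1/160.
Farouk is living and takes 1/160.
Samir is living and takes 1/40.
Yasmin is living and takes 1/40.
Fahad is living and takes 1/40.
Layth is living and takes 1/10.
Ibtisam is living and takes 1/10.
Zuhair predeceased; the 1/10 allotted to Zuhair's branch passes to Zuhair's issue by representation.
The 1/10 is divided into 3 equal shares of 1/30 among Umar, Widad, Amira.
Umar is living and takes 1/30.
Widad is living and takes 1/30.
Amira is living and takes 1/30.

Amira 1/30; Fahad 1/40; Farouk 1/160; Hanan 1/20; Ibtisam 1/10; Jamal 1/160; Khalida 1/2; Layth 1/10; Maysoon 1/160; Rashida 1/20; Samir 1/40; Tariq 1/160; Umar 1/30; Widad 1/30; Yasmin 1/40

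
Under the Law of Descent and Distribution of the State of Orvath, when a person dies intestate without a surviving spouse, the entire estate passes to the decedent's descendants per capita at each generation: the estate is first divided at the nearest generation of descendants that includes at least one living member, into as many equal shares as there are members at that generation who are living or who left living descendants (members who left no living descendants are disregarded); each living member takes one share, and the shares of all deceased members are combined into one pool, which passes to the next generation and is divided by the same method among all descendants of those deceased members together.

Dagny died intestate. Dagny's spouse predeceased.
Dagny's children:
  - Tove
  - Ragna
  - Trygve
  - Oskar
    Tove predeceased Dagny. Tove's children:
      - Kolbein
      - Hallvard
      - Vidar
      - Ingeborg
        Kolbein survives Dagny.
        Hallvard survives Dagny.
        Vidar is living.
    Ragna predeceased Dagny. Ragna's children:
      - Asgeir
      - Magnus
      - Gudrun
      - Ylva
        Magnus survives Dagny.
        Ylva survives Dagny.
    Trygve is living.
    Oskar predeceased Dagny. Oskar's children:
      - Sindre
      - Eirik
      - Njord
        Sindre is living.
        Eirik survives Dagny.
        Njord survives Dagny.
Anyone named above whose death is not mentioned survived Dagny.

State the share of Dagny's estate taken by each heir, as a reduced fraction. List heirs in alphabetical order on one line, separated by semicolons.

Asgeir 3/44; Eirik 3/44; Gudrun 3/44; Hallvard 3/44; Ingeborg 3/44; Kolbein 3/44; Magnus 3/44; Njord 3/44; Sindre 3/44; Trygve 1/4; Vidar 3/44; Ylva 3/44

There is no surviving spouse, so the entire estate passes to Dagny's descendants per capita at each generation.
At generation 1 (Tove, Ragna, Trygve, Oskar) there are 4 shares of (1)/4 = 1/4 each.
Living: Trygve — each takes 1/4.
Deceased: Tove, Ragna, and Oskar. Their combined 3/4 is pooled and carried to generation 2.
At generation 2 (Kolbein, Hallvard, Vidar, Ingeborg, Asgeir, Magnus, Gudrun, Ylva, Sindre, Eirik, Njord) there are 11 shares of (3/4)/11 = 3/44 each.
Living: Kolbein, Hallvard, Vidar, Ingeborg, Asgeir, Magnus, Gudrun, Ylva, Sindre, Eirik, and Njord — each takes 3/44.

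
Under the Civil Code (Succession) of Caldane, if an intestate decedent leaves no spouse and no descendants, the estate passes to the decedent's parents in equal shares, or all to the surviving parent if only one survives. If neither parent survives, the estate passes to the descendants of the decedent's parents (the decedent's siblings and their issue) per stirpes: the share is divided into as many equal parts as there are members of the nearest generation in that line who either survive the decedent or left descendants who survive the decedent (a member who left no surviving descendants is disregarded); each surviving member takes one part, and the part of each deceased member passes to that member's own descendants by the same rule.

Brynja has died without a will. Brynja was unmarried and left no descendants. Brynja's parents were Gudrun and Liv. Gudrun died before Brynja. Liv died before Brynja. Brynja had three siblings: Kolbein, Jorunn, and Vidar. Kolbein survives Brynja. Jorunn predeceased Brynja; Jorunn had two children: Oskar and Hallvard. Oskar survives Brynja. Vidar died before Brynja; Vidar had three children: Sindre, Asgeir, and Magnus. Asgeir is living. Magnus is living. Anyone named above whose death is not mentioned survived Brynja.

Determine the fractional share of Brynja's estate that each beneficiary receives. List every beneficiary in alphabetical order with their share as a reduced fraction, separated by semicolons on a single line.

Neither parent survives and there are no descendants, so the estate passes to Brynja's siblings and their issue per stirpes.
The estate is divided into 3 equal shares of 1/3 among Kolbein, Jorunn, Vidar.
Kolbein is living and takes 1/3.
Jorunn predeceased; the 1/3 allotted to Jorunn's branch passes to Jorunn's issue by representation.
The 1/3 is divided into 2 equal shares of 1/6 among Oskar, Hallvard.
Oskar is living and takes 1/6.
Hallvard is living and takes 1/6.
Vidar predeceased; the 1/3 allotted to Vidar's branch passes to Vidar's issue by representation.
The 1/3 is divided into 3 equal shares of 1/9 among Sindre, Asgeir, Magnus.
Sindre is living and takes 1/9.
Asgeir is living and takes 1/9.
Magnus is living and takes 1/9.

Asgeir 1/9; Hallvard 1/6; Kolbein 1/3; Magnus 1/9; Oskar 1/6; Sindre 1/9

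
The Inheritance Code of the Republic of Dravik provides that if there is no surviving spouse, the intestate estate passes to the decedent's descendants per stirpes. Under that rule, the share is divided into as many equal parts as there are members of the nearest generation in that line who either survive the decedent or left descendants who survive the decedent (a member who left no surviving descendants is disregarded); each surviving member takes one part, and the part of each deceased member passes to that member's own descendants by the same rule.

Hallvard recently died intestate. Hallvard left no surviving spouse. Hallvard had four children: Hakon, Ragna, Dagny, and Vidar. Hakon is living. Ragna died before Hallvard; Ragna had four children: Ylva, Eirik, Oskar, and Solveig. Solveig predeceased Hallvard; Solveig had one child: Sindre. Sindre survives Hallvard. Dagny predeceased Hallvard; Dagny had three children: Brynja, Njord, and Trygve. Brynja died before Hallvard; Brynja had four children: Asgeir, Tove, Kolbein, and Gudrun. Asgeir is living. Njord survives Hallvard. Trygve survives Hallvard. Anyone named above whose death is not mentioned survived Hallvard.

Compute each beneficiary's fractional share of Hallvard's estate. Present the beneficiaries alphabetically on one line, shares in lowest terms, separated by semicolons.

There is no surviving spouse, so the entire estate passes to Hallvard's descendants per stirpes.
The estate is divided into 4 equal shares of 1/4 among Hakon, Ragna, Dagny, Vidar.
Hakon is living and takes 1/4.
Ragna predeceased; the 1/4 allotted to Ragna's branch passes to Ragna's issue by representation.
The 1/4 is divided into 4 equal shares of 1/16 among Ylva, Eirik, Oskar, Solveig.
Ylva is living and takes 1/16.
Eirik is living and takes 1/16.
Oskar is living and takes 1/16.
Solveig predeceased; the 1/16 allotted to Solveig's branch passes to Solveig's issue by representation.
Sindre is the sole taker at this level and receives the full 1/16.
Dagny predeceased; the 1/4 allotted to Dagny's branch passes to Dagny's issue by representation.
The 1/4 is divided into 3 equal shares of 1/12 among Brynja, Njord, Trygve.
Brynja predeceased; the 1/12 allotted to Brynja's branch passes to Brynja's issue by representation.
The 1/12 is divided into 4 equal shares of 1/48 among Asgeir, Tove, Kolbein, Gudrun.
Asgeir is living and takes 1/48.
Tove is living and takes 1/48.
Kolbein is living and takes 1/48.
Gudrun is living and takes 1/48.
Njord is living and takes 1/12.
Trygve is living and takes 1/12.
Vidar is living and takes 1/4.

Asgeir 1/48; Eirik 1/16; Gudrun 1/48; Hakon 1/4; Kolbein 1/48; Njord 1/12; Oskar 1/16; Sindre 1/16; Tove 1/48; Trygve 1/12; Vidar 1/4; Ylva 1/16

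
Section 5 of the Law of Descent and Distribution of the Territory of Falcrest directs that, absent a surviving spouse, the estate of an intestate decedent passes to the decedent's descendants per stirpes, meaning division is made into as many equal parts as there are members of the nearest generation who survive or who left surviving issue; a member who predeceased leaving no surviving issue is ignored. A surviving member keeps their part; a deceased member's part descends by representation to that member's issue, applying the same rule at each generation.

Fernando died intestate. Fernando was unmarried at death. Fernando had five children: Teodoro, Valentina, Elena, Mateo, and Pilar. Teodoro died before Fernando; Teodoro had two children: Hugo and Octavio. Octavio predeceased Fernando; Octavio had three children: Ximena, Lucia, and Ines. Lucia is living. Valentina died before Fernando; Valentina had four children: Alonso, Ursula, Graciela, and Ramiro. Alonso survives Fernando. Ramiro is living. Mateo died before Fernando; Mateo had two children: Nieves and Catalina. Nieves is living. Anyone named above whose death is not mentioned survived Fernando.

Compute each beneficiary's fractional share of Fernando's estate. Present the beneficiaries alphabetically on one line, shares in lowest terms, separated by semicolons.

Alonso 1/20; Catalina 1/10; Elena 1/5; Graciela 1/20; Hugo 1/10; Ines 1/30; Lucia 1/30; Nieves 1/10; Pilar 1/5; Ramiro 1/20; Ursula 1/20; Ximena 1/30

There is no surviving spouse, so the entire estate passes to Fernando's descendants per stirpes.
The estate is divided into 5 equal shares of 1/5 among Teodoro, Valentina, Elena, Mateo, Pilar.
Teodoro predeceased; the 1/5 allotted to Teodoro's branch passes to Teodoro's issue by representation.
The 1/5 is divided into 2 equal shares of 1/10 among Hugo, Octavio.
Hugo is living and takes 1/10.
Octavio predeceased; the 1/10 allotted to Octavio's branch passes to Octavio's issue by representation.
The 1/10 is divided into 3 equal shares of 1/30 among Ximena, Lucia, Ines.
Ximena is living and takes 1/30.
Lucia is living and takes 1/30.
Ines is living and takes 1/30.
Valentina predeceased; the 1/5 allotted to Valentina's branch passes to Valentina's issue by representation.
The 1/5 is divided into 4 equal shares of 1/20 among Alonso, Ursula, Graciela, Ramiro.
Alonso is living and takes 1/20.
Ursula is living and takes 1/20.
Graciela is living and takes 1/20.
Ramiro is living and takes 1/20.
Elena is living and takes 1/5.
Mateo predeceased; the 1/5 allotted to Mateo's branch passes to Mateo's issue by representation.
The 1/5 is divided into 2 equal shares of 1/10 among Nieves, Catalina.
Nieves is living and takes 1/10.
Catalina is living and takes 1/10.
Pilar is living and takes 1/5.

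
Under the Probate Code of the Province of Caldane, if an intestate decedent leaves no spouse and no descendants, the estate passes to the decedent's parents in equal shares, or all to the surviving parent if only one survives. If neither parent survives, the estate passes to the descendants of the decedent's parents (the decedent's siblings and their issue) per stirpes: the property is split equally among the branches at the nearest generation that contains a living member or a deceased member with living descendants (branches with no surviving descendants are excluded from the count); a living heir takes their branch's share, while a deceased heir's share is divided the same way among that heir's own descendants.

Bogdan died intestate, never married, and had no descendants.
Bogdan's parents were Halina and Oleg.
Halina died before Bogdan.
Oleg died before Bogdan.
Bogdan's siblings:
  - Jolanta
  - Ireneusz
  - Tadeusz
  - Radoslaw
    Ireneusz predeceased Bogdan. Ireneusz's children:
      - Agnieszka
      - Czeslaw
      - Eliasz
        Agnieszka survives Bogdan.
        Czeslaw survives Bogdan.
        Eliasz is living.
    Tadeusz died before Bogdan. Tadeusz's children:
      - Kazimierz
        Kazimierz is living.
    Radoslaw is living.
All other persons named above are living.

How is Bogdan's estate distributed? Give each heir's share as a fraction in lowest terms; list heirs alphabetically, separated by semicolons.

Neither parent survives and there are no descendants, so the estate passes to Bogdan's siblings and their issue per stirpes.
The estate is divided into 4 equal shares of 1/4 among Jolanta, Ireneusz, Tadeusz, Radoslaw.
Jolanta is living and takes 1/4.
Ireneusz predeceased; the 1/4 allotted to Ireneusz's branch passes to Ireneusz's issue by representation.
The 1/4 is divided into 3 equal shares of 1/12 among Agnieszka, Czeslaw, Eliasz.
Agnieszka is living and takes 1/12.
Czeslaw is living and takes 1/12.
Eliasz is living and takes 1/12.
Tadeusz predeceased; the 1/4 allotted to Tadeusz's branch passes to Tadeusz's issue by representation.
Kazimierz is the sole taker at this level and receives the full 1/4.
Radoslaw is living and takes 1/4.

Agnieszka 1/12; Czeslaw 1/12; Eliasz 1/12; Jolanta 1/4; Kazimierz 1/4; Radoslaw 1/4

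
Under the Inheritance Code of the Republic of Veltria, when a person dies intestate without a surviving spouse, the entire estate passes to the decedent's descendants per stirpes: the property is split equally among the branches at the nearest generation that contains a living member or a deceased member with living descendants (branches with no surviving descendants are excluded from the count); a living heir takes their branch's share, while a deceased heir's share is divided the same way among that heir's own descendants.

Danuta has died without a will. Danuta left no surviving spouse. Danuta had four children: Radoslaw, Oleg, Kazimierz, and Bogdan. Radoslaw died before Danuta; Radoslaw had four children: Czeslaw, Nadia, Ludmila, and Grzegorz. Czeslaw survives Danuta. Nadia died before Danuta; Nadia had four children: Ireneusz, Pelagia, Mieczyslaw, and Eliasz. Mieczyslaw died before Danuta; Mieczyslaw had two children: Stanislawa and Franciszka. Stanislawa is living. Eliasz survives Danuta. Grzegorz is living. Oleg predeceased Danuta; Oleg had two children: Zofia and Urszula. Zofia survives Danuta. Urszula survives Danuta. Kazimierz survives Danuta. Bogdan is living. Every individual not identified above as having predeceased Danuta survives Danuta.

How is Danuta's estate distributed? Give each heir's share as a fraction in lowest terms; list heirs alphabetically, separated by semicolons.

Bogdan 1/4; Czeslaw 1/16; Eliasz 1/64; Franciszka 1/128; Grzegorz 1/16; Ireneusz 1/64; Kazimierz 1/4; Ludmila 1/16; Pelagia 1/64; Stanislawa 1/128; Urszula 1/8; Zofia 1/8

There is no surviving spouse, so the entire estate passes to Danuta's descendants per stirpes.
The estate is divided into 4 equal shares of 1/4 among Radoslaw, Oleg, Kazimierz, Bogdan.
Radoslaw predeceased; the 1/4 allotted to Radoslaw's branch passes to Radoslaw's issue by representation.
The 1/4 is divided into 4 equal shares of 1/16 among Czeslaw, Nadia, Ludmila, Grzegorz.
Czeslaw is living and takes 1/16.
Nadia predeceased; the 1/16 allotted to Nadia's branch passes to Nadia's issue by representation.
The 1/16 is divided into 4 equal shares of 1/64 among Ireneusz, Pelagia, Mieczyslaw, Eliasz.
Ireneusz is living and takes 1/64.
Pelagia is living and takes 1/64.
Mieczyslaw predeceased; the 1/64 allotted to Mieczyslaw's branch passes to Mieczyslaw's issue by representation.
The 1/64 is divided into 2 equal shares of 1/128 among Stanislawa, Franciszka.
Stanislawa is living and takes 1/128.
Franciszka is living and takes 1/128.
Eliasz is living and takes 1/64.
Ludmila is living and takes 1/16.
Grzegorz is living and takes 1/16.
Oleg predeceased; the 1/4 allotted to Oleg's branch passes to Oleg's issue by representation.
The 1/4 is divided into 2 equal shares of 1/8 among Zofia, Urszula.
Zofia is living and takes 1/8.
Urszula is living and takes 1/8.
Kazimierz is living and takes 1/4.
Bogdan is living and takes 1/4.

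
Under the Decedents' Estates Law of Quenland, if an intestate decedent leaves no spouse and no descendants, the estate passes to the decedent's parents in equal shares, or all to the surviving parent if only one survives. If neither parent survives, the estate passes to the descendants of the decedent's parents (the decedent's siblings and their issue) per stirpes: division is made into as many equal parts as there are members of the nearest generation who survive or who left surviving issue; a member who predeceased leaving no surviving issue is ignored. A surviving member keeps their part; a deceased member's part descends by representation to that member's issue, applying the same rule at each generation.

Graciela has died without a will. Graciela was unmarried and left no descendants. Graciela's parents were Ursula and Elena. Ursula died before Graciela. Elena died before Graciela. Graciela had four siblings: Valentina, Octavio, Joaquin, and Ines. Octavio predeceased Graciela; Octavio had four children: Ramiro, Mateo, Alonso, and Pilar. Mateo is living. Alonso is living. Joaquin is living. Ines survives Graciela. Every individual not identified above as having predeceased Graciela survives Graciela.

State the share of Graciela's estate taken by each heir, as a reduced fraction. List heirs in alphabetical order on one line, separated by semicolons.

Neither parent survives and there are no descendants, so the estate passes to Graciela's siblings and their issue per stirpes.
The estate is divided into 4 equal shares of 1/4 among Valentina, Octavio, Joaquin, Ines.
Valentina is living and takes 1/4.
Octavio predeceased; the 1/4 allotted to Octavio's branch passes to Octavio's issue by representation.
The 1/4 is divided into 4 equal shares of 1/16 among Ramiro, Mateo, Alonso, Pilar.
Ramiro is living and takes 1/16.
Mateo is living and takes 1/16.
Alonso is living and takes 1/16.
Pilar is living and takes 1/16.
Joaquin is living and takes 1/4.
Ines is living and takes 1/4.

Alonso 1/16; Ines 1/4; Joaquin 1/4; Mateo 1/16; Pilar 1/16; Ramiro 1/16; Valentina 1/4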